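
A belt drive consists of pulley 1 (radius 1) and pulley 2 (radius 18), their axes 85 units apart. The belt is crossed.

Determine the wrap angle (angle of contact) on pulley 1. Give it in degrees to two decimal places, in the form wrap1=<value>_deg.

crossed belt: β = asin((r1+r2)/C) = asin(19/85) = 12.9164°
wrap1 = wrap2 = π + 2β = 205.8328°

wrap1=205.83_deg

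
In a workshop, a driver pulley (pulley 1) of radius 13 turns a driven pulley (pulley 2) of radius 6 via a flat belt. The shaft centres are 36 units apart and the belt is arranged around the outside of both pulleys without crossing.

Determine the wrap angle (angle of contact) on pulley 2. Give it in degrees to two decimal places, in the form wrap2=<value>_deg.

open belt: β = asin((r2−r1)/C) = asin(-7/36) = -11.2123°
wrap1 = π − 2β = 202.4245°
wrap2 = π + 2β = 157.5755°

wrap2=157.58_deg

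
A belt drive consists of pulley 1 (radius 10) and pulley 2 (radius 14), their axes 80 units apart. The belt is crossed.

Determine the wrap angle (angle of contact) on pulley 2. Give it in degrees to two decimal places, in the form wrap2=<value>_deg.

crossed belt: β = asin((r1+r2)/C) = asin(24/80) = 17.4576°
wrap1 = wrap2 = π + 2β = 214.9152°

wrap2=214.92_deg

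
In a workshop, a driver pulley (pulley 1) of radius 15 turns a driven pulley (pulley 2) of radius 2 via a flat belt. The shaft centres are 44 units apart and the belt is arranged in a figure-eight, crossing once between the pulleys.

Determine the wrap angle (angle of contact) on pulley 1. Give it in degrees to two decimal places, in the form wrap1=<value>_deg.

crossed belt: β = asin((r1+r2)/C) = asin(17/44) = 22.7284°
wrap1 = wrap2 = π + 2β = 225.4568°

wrap1=225.46_deg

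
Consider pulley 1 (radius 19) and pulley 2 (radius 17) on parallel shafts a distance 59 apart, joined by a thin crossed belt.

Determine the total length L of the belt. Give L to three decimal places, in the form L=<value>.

L=253.837

crossed belt: β = asin((r1+r2)/C) = asin(36/59) = 37.6018°
wrap1 = wrap2 = π + 2β = 255.2035°
tangent length = C·cosβ = 46.7440
L = (r1+r2)·wrap + 2·C·cosβ = 36·4.4541 + 2·46.7440 = 253.8371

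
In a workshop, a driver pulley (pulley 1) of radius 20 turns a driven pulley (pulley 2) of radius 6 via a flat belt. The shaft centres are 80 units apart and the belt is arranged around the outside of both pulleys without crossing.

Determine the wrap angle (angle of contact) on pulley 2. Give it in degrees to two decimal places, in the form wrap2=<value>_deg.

open belt: β = asin((r2−r1)/C) = asin(-14/80) = -10.0787°
wrap1 = π − 2β = 200.1573°
wrap2 = π + 2β = 159.8427°

wrap2=159.84_deg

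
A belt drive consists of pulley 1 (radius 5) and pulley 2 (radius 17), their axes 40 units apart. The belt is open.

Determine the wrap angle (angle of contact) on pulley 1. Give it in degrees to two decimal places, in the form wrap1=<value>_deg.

wrap1=145.08_deg

open belt: β = asin((r2−r1)/C) = asin(12/40) = 17.4576°
wrap1 = π − 2β = 145.0848°
wrap2 = π + 2β = 214.9152°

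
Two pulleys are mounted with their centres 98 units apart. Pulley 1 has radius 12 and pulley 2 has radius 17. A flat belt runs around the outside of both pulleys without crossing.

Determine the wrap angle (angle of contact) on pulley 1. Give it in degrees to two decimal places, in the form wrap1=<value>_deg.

open belt: β = asin((r2−r1)/C) = asin(5/98) = 2.9245°
wrap1 = π − 2β = 174.1510°
wrap2 = π + 2β = 185.8490°

wrap1=174.15_deg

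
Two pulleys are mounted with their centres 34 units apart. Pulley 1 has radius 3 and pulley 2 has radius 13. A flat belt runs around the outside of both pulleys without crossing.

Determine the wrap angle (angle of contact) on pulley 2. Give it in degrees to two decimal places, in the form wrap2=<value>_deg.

open belt: β = asin((r2−r1)/C) = asin(10/34) = 17.1046°
wrap1 = π − 2β = 145.7907°
wrap2 = π + 2β = 214.2093°

wrap2=214.21_deg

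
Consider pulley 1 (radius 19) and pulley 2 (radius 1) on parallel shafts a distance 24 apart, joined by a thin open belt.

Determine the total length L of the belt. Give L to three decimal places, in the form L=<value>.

open belt: β = asin((r2−r1)/C) = asin(-18/24) = -48.5904°
wrap1 = π − 2β = 277.1808°
wrap2 = π + 2β = 82.8192°
tangent length = C·cosβ = 15.8745
L = r1·wrap1 + r2·wrap2 + 2·C·cosβ = 19·4.8377 + 1·1.4455 + 2·15.8745 = 125.1111

L=125.111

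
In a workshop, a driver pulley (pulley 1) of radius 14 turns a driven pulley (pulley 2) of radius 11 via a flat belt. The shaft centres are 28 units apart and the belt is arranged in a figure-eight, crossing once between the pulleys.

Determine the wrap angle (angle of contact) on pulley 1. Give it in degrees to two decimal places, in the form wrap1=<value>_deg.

wrap1=306.47_deg

crossed belt: β = asin((r1+r2)/C) = asin(25/28) = 63.2345°
wrap1 = wrap2 = π + 2β = 306.4690°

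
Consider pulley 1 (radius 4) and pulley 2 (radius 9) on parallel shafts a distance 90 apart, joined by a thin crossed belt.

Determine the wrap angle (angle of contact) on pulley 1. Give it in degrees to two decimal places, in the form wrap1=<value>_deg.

wrap1=196.61_deg

crossed belt: β = asin((r1+r2)/C) = asin(13/90) = 8.3051°
wrap1 = wrap2 = π + 2β = 196.6102°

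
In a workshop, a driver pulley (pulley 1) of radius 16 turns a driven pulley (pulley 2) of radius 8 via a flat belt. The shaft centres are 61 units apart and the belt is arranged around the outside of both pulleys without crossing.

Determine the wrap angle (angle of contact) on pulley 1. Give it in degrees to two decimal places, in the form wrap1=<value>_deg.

wrap1=195.07_deg

open belt: β = asin((r2−r1)/C) = asin(-8/61) = -7.5359°
wrap1 = π − 2β = 195.0718°
wrap2 = π + 2β = 164.9282°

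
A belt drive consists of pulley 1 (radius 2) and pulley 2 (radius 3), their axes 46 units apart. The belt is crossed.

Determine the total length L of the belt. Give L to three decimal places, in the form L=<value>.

crossed belt: β = asin((r1+r2)/C) = asin(5/46) = 6.2401°
wrap1 = wrap2 = π + 2β = 192.4803°
tangent length = C·cosβ = 45.7275
L = (r1+r2)·wrap + 2·C·cosβ = 5·3.3594 + 2·45.7275 = 108.2520

L=108.252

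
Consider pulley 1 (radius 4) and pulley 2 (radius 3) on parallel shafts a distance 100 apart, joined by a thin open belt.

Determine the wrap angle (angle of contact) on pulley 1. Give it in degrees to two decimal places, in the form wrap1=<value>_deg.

wrap1=181.15_deg

open belt: β = asin((r2−r1)/C) = asin(-1/100) = -0.5730°
wrap1 = π − 2β = 181.1459°
wrap2 = π + 2β = 178.8541°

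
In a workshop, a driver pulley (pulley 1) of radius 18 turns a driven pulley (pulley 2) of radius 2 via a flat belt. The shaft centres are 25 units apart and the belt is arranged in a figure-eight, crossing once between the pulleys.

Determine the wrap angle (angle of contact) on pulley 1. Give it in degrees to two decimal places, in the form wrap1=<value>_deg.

crossed belt: β = asin((r1+r2)/C) = asin(20/25) = 53.1301°
wrap1 = wrap2 = π + 2β = 286.2602°

wrap1=286.26_deg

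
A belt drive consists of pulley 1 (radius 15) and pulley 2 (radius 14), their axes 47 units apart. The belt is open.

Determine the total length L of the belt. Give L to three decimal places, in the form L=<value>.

L=185.127

open belt: β = asin((r2−r1)/C) = asin(-1/47) = -1.2192°
wrap1 = π − 2β = 182.4383°
wrap2 = π + 2β = 177.5617°
tangent length = C·cosβ = 46.9894
L = r1·wrap1 + r2·wrap2 + 2·C·cosβ = 15·3.1841 + 14·3.0990 + 2·46.9894 = 185.1275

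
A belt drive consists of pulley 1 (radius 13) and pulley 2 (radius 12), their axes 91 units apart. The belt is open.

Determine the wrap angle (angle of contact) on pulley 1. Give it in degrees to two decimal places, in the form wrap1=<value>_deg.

open belt: β = asin((r2−r1)/C) = asin(-1/91) = -0.6296°
wrap1 = π − 2β = 181.2593°
wrap2 = π + 2β = 178.7407°

wrap1=181.26_deg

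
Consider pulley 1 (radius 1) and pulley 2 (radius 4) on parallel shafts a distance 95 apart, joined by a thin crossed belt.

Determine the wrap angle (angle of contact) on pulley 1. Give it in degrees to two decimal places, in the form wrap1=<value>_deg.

wrap1=186.03_deg

crossed belt: β = asin((r1+r2)/C) = asin(5/95) = 3.0170°
wrap1 = wrap2 = π + 2β = 186.0339°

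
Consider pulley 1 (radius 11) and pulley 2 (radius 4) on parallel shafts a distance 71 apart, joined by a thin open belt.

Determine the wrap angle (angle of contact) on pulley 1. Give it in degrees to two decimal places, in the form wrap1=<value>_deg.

wrap1=191.32_deg

open belt: β = asin((r2−r1)/C) = asin(-7/71) = -5.6581°
wrap1 = π − 2β = 191.3161°
wrap2 = π + 2β = 168.6839°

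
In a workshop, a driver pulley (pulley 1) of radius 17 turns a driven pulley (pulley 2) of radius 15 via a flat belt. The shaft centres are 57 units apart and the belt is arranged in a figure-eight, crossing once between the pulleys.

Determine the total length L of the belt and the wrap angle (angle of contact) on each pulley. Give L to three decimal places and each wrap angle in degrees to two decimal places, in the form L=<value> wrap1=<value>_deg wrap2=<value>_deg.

crossed belt: β = asin((r1+r2)/C) = asin(32/57) = 34.1529°
wrap1 = wrap2 = π + 2β = 248.3058°
tangent length = C·cosβ = 47.1699
L = (r1+r2)·wrap + 2·C·cosβ = 32·4.3338 + 2·47.1699 = 233.0199

L=233.020 wrap1=248.31_deg wrap2=248.31_deg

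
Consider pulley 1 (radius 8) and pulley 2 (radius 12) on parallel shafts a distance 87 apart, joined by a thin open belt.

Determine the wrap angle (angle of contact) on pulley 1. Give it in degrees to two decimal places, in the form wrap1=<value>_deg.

wrap1=174.73_deg

open belt: β = asin((r2−r1)/C) = asin(4/87) = 2.6352°
wrap1 = π − 2β = 174.7296°
wrap2 = π + 2β = 185.2704°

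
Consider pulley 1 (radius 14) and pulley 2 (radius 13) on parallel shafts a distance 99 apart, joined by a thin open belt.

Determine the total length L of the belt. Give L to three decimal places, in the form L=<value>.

L=282.833

open belt: β = asin((r2−r1)/C) = asin(-1/99) = -0.5788°
wrap1 = π − 2β = 181.1575°
wrap2 = π + 2β = 178.8425°
tangent length = C·cosβ = 98.9949
L = r1·wrap1 + r2·wrap2 + 2·C·cosβ = 14·3.1618 + 13·3.1214 + 2·98.9949 = 282.8331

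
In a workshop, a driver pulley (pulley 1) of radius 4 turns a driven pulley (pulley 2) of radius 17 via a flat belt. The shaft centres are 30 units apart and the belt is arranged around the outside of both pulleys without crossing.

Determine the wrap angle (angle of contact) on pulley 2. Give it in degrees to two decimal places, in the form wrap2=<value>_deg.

wrap2=231.36_deg

open belt: β = asin((r2−r1)/C) = asin(13/30) = 25.6793°
wrap1 = π − 2β = 128.6414°
wrap2 = π + 2β = 231.3586°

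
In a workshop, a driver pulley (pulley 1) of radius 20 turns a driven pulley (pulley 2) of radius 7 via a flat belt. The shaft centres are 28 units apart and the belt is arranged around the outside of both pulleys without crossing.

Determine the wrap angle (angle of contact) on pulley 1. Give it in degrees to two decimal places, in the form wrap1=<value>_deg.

open belt: β = asin((r2−r1)/C) = asin(-13/28) = -27.6640°
wrap1 = π − 2β = 235.3280°
wrap2 = π + 2β = 124.6720°

wrap1=235.33_deg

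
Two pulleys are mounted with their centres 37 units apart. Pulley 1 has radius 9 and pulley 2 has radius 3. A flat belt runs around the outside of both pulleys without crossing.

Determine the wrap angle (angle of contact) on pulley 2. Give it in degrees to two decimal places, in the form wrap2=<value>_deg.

wrap2=161.34_deg

open belt: β = asin((r2−r1)/C) = asin(-6/37) = -9.3324°
wrap1 = π − 2β = 198.6648°
wrap2 = π + 2β = 161.3352°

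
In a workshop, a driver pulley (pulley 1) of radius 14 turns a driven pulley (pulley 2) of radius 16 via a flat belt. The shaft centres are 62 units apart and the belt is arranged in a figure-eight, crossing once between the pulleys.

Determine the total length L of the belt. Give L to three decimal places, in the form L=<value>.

L=233.069

crossed belt: β = asin((r1+r2)/C) = asin(30/62) = 28.9385°
wrap1 = wrap2 = π + 2β = 237.8771°
tangent length = C·cosβ = 54.2586
L = (r1+r2)·wrap + 2·C·cosβ = 30·4.1517 + 2·54.2586 = 233.0694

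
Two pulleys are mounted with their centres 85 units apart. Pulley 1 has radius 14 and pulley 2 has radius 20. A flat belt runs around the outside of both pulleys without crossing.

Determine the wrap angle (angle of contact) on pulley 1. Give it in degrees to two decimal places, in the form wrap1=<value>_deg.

open belt: β = asin((r2−r1)/C) = asin(6/85) = 4.0478°
wrap1 = π − 2β = 171.9045°
wrap2 = π + 2β = 188.0955°

wrap1=171.90_deg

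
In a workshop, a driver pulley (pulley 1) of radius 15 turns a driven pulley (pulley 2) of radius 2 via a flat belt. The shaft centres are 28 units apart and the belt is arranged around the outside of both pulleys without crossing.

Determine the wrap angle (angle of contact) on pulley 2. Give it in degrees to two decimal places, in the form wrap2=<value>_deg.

wrap2=124.67_deg

open belt: β = asin((r2−r1)/C) = asin(-13/28) = -27.6640°
wrap1 = π − 2β = 235.3280°
wrap2 = π + 2β = 124.6720°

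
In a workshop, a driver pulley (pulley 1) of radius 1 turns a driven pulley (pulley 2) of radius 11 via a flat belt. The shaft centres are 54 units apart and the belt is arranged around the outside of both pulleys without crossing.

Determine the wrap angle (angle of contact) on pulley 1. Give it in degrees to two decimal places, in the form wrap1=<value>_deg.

wrap1=158.66_deg

open belt: β = asin((r2−r1)/C) = asin(10/54) = 10.6719°
wrap1 = π − 2β = 158.6561°
wrap2 = π + 2β = 201.3439°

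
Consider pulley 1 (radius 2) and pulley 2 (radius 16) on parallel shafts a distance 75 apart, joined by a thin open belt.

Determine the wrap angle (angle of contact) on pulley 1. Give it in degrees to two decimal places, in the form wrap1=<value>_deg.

wrap1=158.48_deg

open belt: β = asin((r2−r1)/C) = asin(14/75) = 10.7583°
wrap1 = π − 2β = 158.4834°
wrap2 = π + 2β = 201.5166°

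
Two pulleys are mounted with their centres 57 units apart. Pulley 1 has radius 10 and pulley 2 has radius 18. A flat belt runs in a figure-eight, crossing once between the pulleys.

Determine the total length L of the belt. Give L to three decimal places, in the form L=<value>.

crossed belt: β = asin((r1+r2)/C) = asin(28/57) = 29.4213°
wrap1 = wrap2 = π + 2β = 238.8427°
tangent length = C·cosβ = 49.6488
L = (r1+r2)·wrap + 2·C·cosβ = 28·4.1686 + 2·49.6488 = 216.0181

L=216.018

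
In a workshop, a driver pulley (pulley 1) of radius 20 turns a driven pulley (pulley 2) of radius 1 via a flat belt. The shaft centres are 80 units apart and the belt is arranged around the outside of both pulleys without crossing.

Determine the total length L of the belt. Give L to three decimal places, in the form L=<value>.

open belt: β = asin((r2−r1)/C) = asin(-19/80) = -13.7390°
wrap1 = π − 2β = 207.4781°
wrap2 = π + 2β = 152.5219°
tangent length = C·cosβ = 77.7110
L = r1·wrap1 + r2·wrap2 + 2·C·cosβ = 20·3.6212 + 1·2.6620 + 2·77.7110 = 230.5075

L=230.508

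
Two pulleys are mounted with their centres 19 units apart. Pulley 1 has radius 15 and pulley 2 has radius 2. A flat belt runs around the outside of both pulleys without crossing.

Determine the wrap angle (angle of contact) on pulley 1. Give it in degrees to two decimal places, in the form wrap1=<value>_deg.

wrap1=266.35_deg

open belt: β = asin((r2−r1)/C) = asin(-13/19) = -43.1736°
wrap1 = π − 2β = 266.3471°
wrap2 = π + 2β = 93.6529°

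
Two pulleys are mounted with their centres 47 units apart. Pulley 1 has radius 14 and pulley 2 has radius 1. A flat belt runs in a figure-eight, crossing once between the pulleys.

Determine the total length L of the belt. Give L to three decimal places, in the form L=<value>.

crossed belt: β = asin((r1+r2)/C) = asin(15/47) = 18.6115°
wrap1 = wrap2 = π + 2β = 217.2229°
tangent length = C·cosβ = 44.5421
L = (r1+r2)·wrap + 2·C·cosβ = 15·3.7913 + 2·44.5421 = 145.9531

L=145.953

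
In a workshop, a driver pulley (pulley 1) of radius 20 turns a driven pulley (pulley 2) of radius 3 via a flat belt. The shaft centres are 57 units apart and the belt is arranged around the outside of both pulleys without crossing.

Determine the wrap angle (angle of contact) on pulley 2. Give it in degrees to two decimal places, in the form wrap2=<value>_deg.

wrap2=145.30_deg

open belt: β = asin((r2−r1)/C) = asin(-17/57) = -17.3523°
wrap1 = π − 2β = 214.7045°
wrap2 = π + 2β = 145.2955°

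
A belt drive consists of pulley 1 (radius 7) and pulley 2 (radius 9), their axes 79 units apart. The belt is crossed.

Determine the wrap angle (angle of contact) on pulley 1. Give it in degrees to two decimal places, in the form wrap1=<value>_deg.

crossed belt: β = asin((r1+r2)/C) = asin(16/79) = 11.6850°
wrap1 = wrap2 = π + 2β = 203.3701°

wrap1=203.37_deg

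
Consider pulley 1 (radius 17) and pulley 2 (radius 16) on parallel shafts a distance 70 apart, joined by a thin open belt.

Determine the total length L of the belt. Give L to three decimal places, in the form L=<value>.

L=243.687

open belt: β = asin((r2−r1)/C) = asin(-1/70) = -0.8185°
wrap1 = π − 2β = 181.6371°
wrap2 = π + 2β = 178.3629°
tangent length = C·cosβ = 69.9929
L = r1·wrap1 + r2·wrap2 + 2·C·cosβ = 17·3.1702 + 16·3.1130 + 2·69.9929 = 243.6868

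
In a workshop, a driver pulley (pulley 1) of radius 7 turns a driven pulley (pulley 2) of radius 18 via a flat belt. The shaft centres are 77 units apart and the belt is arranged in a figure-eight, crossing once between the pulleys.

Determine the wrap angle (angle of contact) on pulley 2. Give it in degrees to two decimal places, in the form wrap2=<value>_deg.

wrap2=217.89_deg

crossed belt: β = asin((r1+r2)/C) = asin(25/77) = 18.9459°
wrap1 = wrap2 = π + 2β = 217.8918°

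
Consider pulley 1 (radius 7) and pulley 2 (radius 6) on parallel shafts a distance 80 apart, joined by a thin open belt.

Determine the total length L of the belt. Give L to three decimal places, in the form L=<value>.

L=200.853

open belt: β = asin((r2−r1)/C) = asin(-1/80) = -0.7162°
wrap1 = π − 2β = 181.4324°
wrap2 = π + 2β = 178.5676°
tangent length = C·cosβ = 79.9937
L = r1·wrap1 + r2·wrap2 + 2·C·cosβ = 7·3.1666 + 6·3.1166 + 2·79.9937 = 200.8532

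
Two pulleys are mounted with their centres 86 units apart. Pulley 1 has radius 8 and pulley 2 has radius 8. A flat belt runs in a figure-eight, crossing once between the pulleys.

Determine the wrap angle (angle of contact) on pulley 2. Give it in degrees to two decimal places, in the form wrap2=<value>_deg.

crossed belt: β = asin((r1+r2)/C) = asin(16/86) = 10.7222°
wrap1 = wrap2 = π + 2β = 201.4443°

wrap2=201.44_deg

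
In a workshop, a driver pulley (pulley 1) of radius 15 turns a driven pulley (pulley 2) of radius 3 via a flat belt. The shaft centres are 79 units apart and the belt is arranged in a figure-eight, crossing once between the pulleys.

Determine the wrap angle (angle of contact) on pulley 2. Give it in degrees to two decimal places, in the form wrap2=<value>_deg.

wrap2=206.34_deg

crossed belt: β = asin((r1+r2)/C) = asin(18/79) = 13.1704°
wrap1 = wrap2 = π + 2β = 206.3408°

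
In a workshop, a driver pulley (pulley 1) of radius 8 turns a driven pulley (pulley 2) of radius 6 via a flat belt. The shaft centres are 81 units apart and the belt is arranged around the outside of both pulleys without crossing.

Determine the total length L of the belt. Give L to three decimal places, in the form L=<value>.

open belt: β = asin((r2−r1)/C) = asin(-2/81) = -1.4149°
wrap1 = π − 2β = 182.8297°
wrap2 = π + 2β = 177.1703°
tangent length = C·cosβ = 80.9753
L = r1·wrap1 + r2·wrap2 + 2·C·cosβ = 8·3.1910 + 6·3.0922 + 2·80.9753 = 206.0317

L=206.032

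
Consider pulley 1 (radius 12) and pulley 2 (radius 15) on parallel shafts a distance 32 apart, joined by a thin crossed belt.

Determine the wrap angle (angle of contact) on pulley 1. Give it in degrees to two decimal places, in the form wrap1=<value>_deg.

crossed belt: β = asin((r1+r2)/C) = asin(27/32) = 57.5383°
wrap1 = wrap2 = π + 2β = 295.0765°

wrap1=295.08_deg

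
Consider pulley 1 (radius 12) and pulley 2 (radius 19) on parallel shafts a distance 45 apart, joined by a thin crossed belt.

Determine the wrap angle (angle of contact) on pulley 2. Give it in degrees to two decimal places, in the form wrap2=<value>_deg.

crossed belt: β = asin((r1+r2)/C) = asin(31/45) = 43.5422°
wrap1 = wrap2 = π + 2β = 267.0844°

wrap2=267.08_deg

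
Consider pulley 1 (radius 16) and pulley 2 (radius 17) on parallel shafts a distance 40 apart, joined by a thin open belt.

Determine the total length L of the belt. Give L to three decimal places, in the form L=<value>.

open belt: β = asin((r2−r1)/C) = asin(1/40) = 1.4325°
wrap1 = π − 2β = 177.1349°
wrap2 = π + 2β = 182.8651°
tangent length = C·cosβ = 39.9875
L = r1·wrap1 + r2·wrap2 + 2·C·cosβ = 16·3.0916 + 17·3.1916 + 2·39.9875 = 183.6976

L=183.698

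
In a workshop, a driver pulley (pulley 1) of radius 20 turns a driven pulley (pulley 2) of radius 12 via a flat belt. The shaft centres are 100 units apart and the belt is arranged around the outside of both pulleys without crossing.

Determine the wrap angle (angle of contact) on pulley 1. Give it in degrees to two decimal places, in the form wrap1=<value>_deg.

open belt: β = asin((r2−r1)/C) = asin(-8/100) = -4.5886°
wrap1 = π − 2β = 189.1771°
wrap2 = π + 2β = 170.8229°

wrap1=189.18_deg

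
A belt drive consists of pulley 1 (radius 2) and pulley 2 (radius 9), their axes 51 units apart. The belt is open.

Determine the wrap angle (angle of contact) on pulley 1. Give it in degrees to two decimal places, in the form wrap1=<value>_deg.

wrap1=164.22_deg

open belt: β = asin((r2−r1)/C) = asin(7/51) = 7.8890°
wrap1 = π − 2β = 164.2219°
wrap2 = π + 2β = 195.7781°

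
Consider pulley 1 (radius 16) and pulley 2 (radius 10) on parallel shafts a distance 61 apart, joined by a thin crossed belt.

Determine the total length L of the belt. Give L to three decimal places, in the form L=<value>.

crossed belt: β = asin((r1+r2)/C) = asin(26/61) = 25.2285°
wrap1 = wrap2 = π + 2β = 230.4570°
tangent length = C·cosβ = 55.1815
L = (r1+r2)·wrap + 2·C·cosβ = 26·4.0222 + 2·55.1815 = 214.9411

L=214.941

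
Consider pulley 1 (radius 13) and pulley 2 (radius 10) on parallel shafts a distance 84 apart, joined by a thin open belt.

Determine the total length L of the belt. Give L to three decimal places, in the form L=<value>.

L=240.364

open belt: β = asin((r2−r1)/C) = asin(-3/84) = -2.0467°
wrap1 = π − 2β = 184.0934°
wrap2 = π + 2β = 175.9066°
tangent length = C·cosβ = 83.9464
L = r1·wrap1 + r2·wrap2 + 2·C·cosβ = 13·3.2130 + 10·3.0701 + 2·83.9464 = 240.3638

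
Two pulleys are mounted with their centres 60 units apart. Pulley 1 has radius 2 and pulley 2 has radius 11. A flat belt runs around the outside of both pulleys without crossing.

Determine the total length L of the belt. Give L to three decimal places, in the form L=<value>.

L=162.193

open belt: β = asin((r2−r1)/C) = asin(9/60) = 8.6269°
wrap1 = π − 2β = 162.7461°
wrap2 = π + 2β = 197.2539°
tangent length = C·cosβ = 59.3212
L = r1·wrap1 + r2·wrap2 + 2·C·cosβ = 2·2.8405 + 11·3.4427 + 2·59.3212 = 162.1933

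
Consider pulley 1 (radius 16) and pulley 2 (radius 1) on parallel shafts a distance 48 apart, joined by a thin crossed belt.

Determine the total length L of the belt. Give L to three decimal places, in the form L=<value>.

crossed belt: β = asin((r1+r2)/C) = asin(17/48) = 20.7424°
wrap1 = wrap2 = π + 2β = 221.4848°
tangent length = C·cosβ = 44.8888
L = (r1+r2)·wrap + 2·C·cosβ = 17·3.8656 + 2·44.8888 = 155.4934

L=155.493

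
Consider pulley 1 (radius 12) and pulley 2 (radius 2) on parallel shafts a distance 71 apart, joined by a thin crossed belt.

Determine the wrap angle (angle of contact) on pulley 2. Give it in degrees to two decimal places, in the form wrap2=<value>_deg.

crossed belt: β = asin((r1+r2)/C) = asin(14/71) = 11.3723°
wrap1 = wrap2 = π + 2β = 202.7446°

wrap2=202.74_deg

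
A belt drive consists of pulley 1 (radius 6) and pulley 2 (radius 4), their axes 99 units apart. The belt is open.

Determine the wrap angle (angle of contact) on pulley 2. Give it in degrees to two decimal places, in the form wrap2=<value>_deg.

open belt: β = asin((r2−r1)/C) = asin(-2/99) = -1.1576°
wrap1 = π − 2β = 182.3151°
wrap2 = π + 2β = 177.6849°

wrap2=177.68_deg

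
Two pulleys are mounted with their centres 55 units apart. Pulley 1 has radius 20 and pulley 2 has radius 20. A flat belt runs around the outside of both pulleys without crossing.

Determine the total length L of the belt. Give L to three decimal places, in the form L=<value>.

L=235.664

open belt: β = asin((r2−r1)/C) = asin(0/55) = 0.0000°
wrap1 = π − 2β = 180.0000°
wrap2 = π + 2β = 180.0000°
tangent length = C·cosβ = 55.0000
L = r1·wrap1 + r2·wrap2 + 2·C·cosβ = 20·3.1416 + 20·3.1416 + 2·55.0000 = 235.6637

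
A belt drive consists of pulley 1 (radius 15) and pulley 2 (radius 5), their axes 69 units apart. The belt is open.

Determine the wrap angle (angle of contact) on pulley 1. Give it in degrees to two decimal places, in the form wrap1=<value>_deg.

open belt: β = asin((r2−r1)/C) = asin(-10/69) = -8.3331°
wrap1 = π − 2β = 196.6662°
wrap2 = π + 2β = 163.3338°

wrap1=196.67_deg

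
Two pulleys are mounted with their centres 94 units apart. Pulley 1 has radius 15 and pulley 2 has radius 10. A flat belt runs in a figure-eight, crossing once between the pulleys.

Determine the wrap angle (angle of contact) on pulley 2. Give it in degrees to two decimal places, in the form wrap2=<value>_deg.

crossed belt: β = asin((r1+r2)/C) = asin(25/94) = 15.4239°
wrap1 = wrap2 = π + 2β = 210.8477°

wrap2=210.85_deg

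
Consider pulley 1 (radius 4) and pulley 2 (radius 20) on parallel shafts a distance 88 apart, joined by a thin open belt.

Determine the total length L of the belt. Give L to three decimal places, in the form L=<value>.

L=254.315

open belt: β = asin((r2−r1)/C) = asin(16/88) = 10.4757°
wrap1 = π − 2β = 159.0486°
wrap2 = π + 2β = 200.9514°
tangent length = C·cosβ = 86.5332
L = r1·wrap1 + r2·wrap2 + 2·C·cosβ = 4·2.7759 + 20·3.5073 + 2·86.5332 = 254.3154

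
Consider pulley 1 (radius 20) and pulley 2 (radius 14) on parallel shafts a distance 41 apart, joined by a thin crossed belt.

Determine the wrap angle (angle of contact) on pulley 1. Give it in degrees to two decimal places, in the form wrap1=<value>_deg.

wrap1=292.05_deg

crossed belt: β = asin((r1+r2)/C) = asin(34/41) = 56.0236°
wrap1 = wrap2 = π + 2β = 292.0473°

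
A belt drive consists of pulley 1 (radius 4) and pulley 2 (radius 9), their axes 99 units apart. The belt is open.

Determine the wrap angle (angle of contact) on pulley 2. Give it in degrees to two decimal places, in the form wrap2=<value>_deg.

open belt: β = asin((r2−r1)/C) = asin(5/99) = 2.8950°
wrap1 = π − 2β = 174.2101°
wrap2 = π + 2β = 185.7899°

wrap2=185.79_deg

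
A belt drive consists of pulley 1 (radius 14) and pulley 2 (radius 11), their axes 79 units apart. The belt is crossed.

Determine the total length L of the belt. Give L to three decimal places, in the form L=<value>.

L=244.519

crossed belt: β = asin((r1+r2)/C) = asin(25/79) = 18.4487°
wrap1 = wrap2 = π + 2β = 216.8974°
tangent length = C·cosβ = 74.9400
L = (r1+r2)·wrap + 2·C·cosβ = 25·3.7856 + 2·74.9400 = 244.5193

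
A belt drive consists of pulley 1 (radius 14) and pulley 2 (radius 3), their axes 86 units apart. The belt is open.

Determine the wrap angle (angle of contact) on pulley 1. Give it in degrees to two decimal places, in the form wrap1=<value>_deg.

open belt: β = asin((r2−r1)/C) = asin(-11/86) = -7.3487°
wrap1 = π − 2β = 194.6973°
wrap2 = π + 2β = 165.3027°

wrap1=194.70_deg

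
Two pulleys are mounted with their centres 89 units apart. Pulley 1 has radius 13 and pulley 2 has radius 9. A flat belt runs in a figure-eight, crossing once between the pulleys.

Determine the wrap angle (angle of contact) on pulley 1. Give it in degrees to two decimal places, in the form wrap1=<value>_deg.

wrap1=208.62_deg

crossed belt: β = asin((r1+r2)/C) = asin(22/89) = 14.3114°
wrap1 = wrap2 = π + 2β = 208.6227°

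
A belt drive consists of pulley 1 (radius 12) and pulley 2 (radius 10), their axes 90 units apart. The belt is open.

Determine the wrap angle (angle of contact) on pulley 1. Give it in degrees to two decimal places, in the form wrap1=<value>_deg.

wrap1=182.55_deg

open belt: β = asin((r2−r1)/C) = asin(-2/90) = -1.2733°
wrap1 = π − 2β = 182.5467°
wrap2 = π + 2β = 177.4533°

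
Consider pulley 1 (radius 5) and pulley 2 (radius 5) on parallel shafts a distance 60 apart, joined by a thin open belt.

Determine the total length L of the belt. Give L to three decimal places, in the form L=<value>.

open belt: β = asin((r2−r1)/C) = asin(0/60) = 0.0000°
wrap1 = π − 2β = 180.0000°
wrap2 = π + 2β = 180.0000°
tangent length = C·cosβ = 60.0000
L = r1·wrap1 + r2·wrap2 + 2·C·cosβ = 5·3.1416 + 5·3.1416 + 2·60.0000 = 151.4159

L=151.416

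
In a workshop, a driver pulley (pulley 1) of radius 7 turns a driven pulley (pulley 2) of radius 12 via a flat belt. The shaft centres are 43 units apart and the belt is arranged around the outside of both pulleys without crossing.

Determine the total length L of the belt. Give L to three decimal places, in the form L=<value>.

open belt: β = asin((r2−r1)/C) = asin(5/43) = 6.6774°
wrap1 = π − 2β = 166.6452°
wrap2 = π + 2β = 193.3548°
tangent length = C·cosβ = 42.7083
L = r1·wrap1 + r2·wrap2 + 2·C·cosβ = 7·2.9085 + 12·3.3747 + 2·42.7083 = 146.2723

L=146.272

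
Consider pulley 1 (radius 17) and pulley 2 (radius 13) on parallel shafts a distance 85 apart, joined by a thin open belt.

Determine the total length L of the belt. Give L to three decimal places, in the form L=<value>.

L=264.436

open belt: β = asin((r2−r1)/C) = asin(-4/85) = -2.6973°
wrap1 = π − 2β = 185.3945°
wrap2 = π + 2β = 174.6055°
tangent length = C·cosβ = 84.9058
L = r1·wrap1 + r2·wrap2 + 2·C·cosβ = 17·3.2357 + 13·3.0474 + 2·84.9058 = 264.4360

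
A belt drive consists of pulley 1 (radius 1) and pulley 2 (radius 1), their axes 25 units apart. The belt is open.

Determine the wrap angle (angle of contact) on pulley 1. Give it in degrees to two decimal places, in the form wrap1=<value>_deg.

wrap1=180.00_deg

open belt: β = asin((r2−r1)/C) = asin(0/25) = 0.0000°
wrap1 = π − 2β = 180.0000°
wrap2 = π + 2β = 180.0000°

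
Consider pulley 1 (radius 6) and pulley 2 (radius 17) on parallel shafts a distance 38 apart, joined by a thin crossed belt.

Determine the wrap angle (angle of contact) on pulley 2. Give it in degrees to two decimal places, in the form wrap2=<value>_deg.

crossed belt: β = asin((r1+r2)/C) = asin(23/38) = 37.2478°
wrap1 = wrap2 = π + 2β = 254.4956°

wrap2=254.50_deg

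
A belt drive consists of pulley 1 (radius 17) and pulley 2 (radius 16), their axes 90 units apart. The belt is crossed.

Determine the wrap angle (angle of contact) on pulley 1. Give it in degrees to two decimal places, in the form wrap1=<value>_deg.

wrap1=223.02_deg

crossed belt: β = asin((r1+r2)/C) = asin(33/90) = 21.5102°
wrap1 = wrap2 = π + 2β = 223.0204°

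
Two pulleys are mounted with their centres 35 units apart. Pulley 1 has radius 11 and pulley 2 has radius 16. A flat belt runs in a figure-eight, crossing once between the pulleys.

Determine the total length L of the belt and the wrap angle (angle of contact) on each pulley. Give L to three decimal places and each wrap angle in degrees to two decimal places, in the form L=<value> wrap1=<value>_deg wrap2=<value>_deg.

L=176.944 wrap1=280.96_deg wrap2=280.96_deg

crossed belt: β = asin((r1+r2)/C) = asin(27/35) = 50.4823°
wrap1 = wrap2 = π + 2β = 280.9647°
tangent length = C·cosβ = 22.2711
L = (r1+r2)·wrap + 2·C·cosβ = 27·4.9038 + 2·22.2711 = 176.9436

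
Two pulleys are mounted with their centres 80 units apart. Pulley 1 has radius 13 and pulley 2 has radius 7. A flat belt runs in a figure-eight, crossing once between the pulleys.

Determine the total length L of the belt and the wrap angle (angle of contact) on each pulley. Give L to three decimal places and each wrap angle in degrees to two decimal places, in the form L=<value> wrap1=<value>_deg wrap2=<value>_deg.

crossed belt: β = asin((r1+r2)/C) = asin(20/80) = 14.4775°
wrap1 = wrap2 = π + 2β = 208.9550°
tangent length = C·cosβ = 77.4597
L = (r1+r2)·wrap + 2·C·cosβ = 20·3.6470 + 2·77.4597 = 227.8584

L=227.858 wrap1=208.96_deg wrap2=208.96_deg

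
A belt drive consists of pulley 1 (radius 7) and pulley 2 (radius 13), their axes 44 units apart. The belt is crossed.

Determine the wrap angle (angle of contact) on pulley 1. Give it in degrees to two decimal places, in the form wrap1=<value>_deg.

crossed belt: β = asin((r1+r2)/C) = asin(20/44) = 27.0357°
wrap1 = wrap2 = π + 2β = 234.0714°

wrap1=234.07_deg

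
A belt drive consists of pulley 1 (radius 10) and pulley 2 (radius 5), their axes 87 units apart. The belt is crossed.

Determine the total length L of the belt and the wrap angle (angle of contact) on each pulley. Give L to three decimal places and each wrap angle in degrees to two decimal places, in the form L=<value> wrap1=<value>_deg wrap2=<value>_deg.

L=223.717 wrap1=199.86_deg wrap2=199.86_deg

crossed belt: β = asin((r1+r2)/C) = asin(15/87) = 9.9282°
wrap1 = wrap2 = π + 2β = 199.8564°
tangent length = C·cosβ = 85.6971
L = (r1+r2)·wrap + 2·C·cosβ = 15·3.4882 + 2·85.6971 = 223.7166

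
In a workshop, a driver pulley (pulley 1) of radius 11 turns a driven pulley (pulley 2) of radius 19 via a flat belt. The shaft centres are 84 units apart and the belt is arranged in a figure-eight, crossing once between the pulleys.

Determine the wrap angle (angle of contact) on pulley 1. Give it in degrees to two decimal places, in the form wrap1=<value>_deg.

wrap1=221.85_deg

crossed belt: β = asin((r1+r2)/C) = asin(30/84) = 20.9248°
wrap1 = wrap2 = π + 2β = 221.8497°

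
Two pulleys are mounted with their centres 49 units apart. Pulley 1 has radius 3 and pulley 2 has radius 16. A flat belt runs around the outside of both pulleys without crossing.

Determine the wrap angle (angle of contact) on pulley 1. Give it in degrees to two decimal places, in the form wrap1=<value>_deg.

wrap1=149.23_deg

open belt: β = asin((r2−r1)/C) = asin(13/49) = 15.3851°
wrap1 = π − 2β = 149.2297°
wrap2 = π + 2β = 210.7703°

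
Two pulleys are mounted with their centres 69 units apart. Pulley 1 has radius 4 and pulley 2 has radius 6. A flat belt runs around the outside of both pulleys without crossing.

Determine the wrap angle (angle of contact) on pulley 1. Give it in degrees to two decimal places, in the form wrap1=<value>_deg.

open belt: β = asin((r2−r1)/C) = asin(2/69) = 1.6610°
wrap1 = π − 2β = 176.6780°
wrap2 = π + 2β = 183.3220°

wrap1=176.68_deg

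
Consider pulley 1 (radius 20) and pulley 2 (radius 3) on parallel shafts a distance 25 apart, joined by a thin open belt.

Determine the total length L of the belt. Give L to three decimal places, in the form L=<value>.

open belt: β = asin((r2−r1)/C) = asin(-17/25) = -42.8436°
wrap1 = π − 2β = 265.6873°
wrap2 = π + 2β = 94.3127°
tangent length = C·cosβ = 18.3303
L = r1·wrap1 + r2·wrap2 + 2·C·cosβ = 20·4.6371 + 3·1.6461 + 2·18.3303 = 134.3412

L=134.341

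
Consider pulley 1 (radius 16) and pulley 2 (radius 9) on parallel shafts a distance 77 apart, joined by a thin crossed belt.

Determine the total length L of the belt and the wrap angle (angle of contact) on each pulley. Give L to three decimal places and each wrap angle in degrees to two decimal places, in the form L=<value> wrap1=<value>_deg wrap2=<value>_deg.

L=240.730 wrap1=217.89_deg wrap2=217.89_deg

crossed belt: β = asin((r1+r2)/C) = asin(25/77) = 18.9459°
wrap1 = wrap2 = π + 2β = 217.8918°
tangent length = C·cosβ = 72.8286
L = (r1+r2)·wrap + 2·C·cosβ = 25·3.8029 + 2·72.8286 = 240.7304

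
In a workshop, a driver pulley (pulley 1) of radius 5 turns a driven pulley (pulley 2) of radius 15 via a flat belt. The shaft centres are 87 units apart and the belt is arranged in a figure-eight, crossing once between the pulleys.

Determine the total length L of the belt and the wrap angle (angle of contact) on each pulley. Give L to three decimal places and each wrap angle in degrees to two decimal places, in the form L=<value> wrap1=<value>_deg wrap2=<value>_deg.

crossed belt: β = asin((r1+r2)/C) = asin(20/87) = 13.2903°
wrap1 = wrap2 = π + 2β = 206.5806°
tangent length = C·cosβ = 84.6699
L = (r1+r2)·wrap + 2·C·cosβ = 20·3.6055 + 2·84.6699 = 241.4501

L=241.450 wrap1=206.58_deg wrap2=206.58_deg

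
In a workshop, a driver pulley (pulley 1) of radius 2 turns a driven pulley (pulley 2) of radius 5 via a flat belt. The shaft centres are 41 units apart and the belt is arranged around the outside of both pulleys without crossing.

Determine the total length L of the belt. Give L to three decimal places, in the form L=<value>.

open belt: β = asin((r2−r1)/C) = asin(3/41) = 4.1961°
wrap1 = π − 2β = 171.6078°
wrap2 = π + 2β = 188.3922°
tangent length = C·cosβ = 40.8901
L = r1·wrap1 + r2·wrap2 + 2·C·cosβ = 2·2.9951 + 5·3.2881 + 2·40.8901 = 104.2108

L=104.211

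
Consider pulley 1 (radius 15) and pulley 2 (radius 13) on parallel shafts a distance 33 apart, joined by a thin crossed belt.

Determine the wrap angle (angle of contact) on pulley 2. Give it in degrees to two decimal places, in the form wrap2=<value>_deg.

crossed belt: β = asin((r1+r2)/C) = asin(28/33) = 58.0473°
wrap1 = wrap2 = π + 2β = 296.0945°

wrap2=296.09_deg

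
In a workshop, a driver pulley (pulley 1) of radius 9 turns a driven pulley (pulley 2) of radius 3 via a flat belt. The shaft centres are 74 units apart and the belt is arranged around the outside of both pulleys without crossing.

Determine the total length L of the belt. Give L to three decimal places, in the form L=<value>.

open belt: β = asin((r2−r1)/C) = asin(-6/74) = -4.6507°
wrap1 = π − 2β = 189.3014°
wrap2 = π + 2β = 170.6986°
tangent length = C·cosβ = 73.7564
L = r1·wrap1 + r2·wrap2 + 2·C·cosβ = 9·3.3039 + 3·2.9793 + 2·73.7564 = 186.1859

L=186.186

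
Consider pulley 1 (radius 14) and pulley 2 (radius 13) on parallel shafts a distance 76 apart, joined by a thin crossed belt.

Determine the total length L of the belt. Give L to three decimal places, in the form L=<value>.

crossed belt: β = asin((r1+r2)/C) = asin(27/76) = 20.8096°
wrap1 = wrap2 = π + 2β = 221.6191°
tangent length = C·cosβ = 71.0422
L = (r1+r2)·wrap + 2·C·cosβ = 27·3.8680 + 2·71.0422 = 246.5200

L=246.520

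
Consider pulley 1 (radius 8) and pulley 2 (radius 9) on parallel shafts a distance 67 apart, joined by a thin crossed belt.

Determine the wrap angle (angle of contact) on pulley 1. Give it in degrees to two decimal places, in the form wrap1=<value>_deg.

crossed belt: β = asin((r1+r2)/C) = asin(17/67) = 14.6984°
wrap1 = wrap2 = π + 2β = 209.3968°

wrap1=209.40_deg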